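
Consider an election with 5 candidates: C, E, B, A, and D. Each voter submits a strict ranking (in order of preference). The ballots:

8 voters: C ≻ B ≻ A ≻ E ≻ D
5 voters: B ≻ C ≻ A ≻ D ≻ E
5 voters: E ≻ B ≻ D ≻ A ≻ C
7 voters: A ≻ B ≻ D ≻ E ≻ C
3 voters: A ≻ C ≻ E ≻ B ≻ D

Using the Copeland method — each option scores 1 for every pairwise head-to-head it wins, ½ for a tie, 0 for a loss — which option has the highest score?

C: beats E and D; loses to B and A → score 2.
E: beats D; loses to C, B, and A → score 1.
B: beats C, E, A, and D → score 4.
A: beats C, E, and D; loses to B → score 3.
D: loses to C, E, B, and A → score 0.
B has the best pairwise record.

B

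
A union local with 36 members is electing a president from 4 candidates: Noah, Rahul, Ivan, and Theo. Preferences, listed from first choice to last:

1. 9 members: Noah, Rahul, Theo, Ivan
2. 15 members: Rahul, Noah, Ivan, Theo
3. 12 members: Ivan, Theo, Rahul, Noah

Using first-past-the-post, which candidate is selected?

First-place votes: Noah 9, Rahul 15, Ivan 12, Theo 0.
Rahul has the most first-place votes.

Rahul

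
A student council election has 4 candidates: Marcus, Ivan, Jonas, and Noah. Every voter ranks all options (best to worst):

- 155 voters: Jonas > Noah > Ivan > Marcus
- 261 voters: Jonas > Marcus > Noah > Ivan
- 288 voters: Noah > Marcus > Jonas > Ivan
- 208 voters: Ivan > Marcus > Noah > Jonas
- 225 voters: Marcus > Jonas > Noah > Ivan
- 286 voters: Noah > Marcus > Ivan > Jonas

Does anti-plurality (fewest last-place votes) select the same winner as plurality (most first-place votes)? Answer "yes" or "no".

yes

Anti-plurality — last-place votes: Marcus 155, Ivan 774, Jonas 494, Noah 0. Winner: Noah.
Plurality — first-place votes: Marcus 225, Ivan 208, Jonas 416, Noah 574. Winner: Noah.
The two methods agree.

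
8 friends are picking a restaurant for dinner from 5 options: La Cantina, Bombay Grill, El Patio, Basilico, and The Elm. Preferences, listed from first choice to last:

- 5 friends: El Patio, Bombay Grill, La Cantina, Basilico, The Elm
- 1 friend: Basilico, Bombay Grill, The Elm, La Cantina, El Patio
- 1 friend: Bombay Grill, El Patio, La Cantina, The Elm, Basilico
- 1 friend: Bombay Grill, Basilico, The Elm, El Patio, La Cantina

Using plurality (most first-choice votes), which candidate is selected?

First-place votes: La Cantina 0, Bombay Grill 2, El Patio 5, Basilico 1, The Elm 0.
El Patio has the most first-place votes.

El Patio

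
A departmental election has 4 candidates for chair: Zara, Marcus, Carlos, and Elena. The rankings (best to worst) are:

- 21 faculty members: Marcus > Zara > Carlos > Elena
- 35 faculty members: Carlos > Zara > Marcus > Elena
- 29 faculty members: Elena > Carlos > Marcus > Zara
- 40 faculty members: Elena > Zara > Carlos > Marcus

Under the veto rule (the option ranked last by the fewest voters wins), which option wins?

Carlos

Last-place votes: Zara 29, Marcus 40, Carlos 0, Elena 56.
Carlos is ranked last by the fewest voters, so Carlos wins.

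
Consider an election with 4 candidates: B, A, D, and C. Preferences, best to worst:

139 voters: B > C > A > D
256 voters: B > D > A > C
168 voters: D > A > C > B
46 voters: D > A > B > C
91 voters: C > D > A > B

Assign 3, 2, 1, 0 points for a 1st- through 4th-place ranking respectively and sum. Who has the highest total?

B: 139·3 + 256·3 + 168·0 + 46·1 + 91·0 = 1231
A: 139·1 + 256·1 + 168·2 + 46·2 + 91·1 = 914
D: 139·0 + 256·2 + 168·3 + 46·3 + 91·2 = 1336
C: 139·2 + 256·0 + 168·1 + 46·0 + 91·3 = 719
D has the highest Borda score (1336).

D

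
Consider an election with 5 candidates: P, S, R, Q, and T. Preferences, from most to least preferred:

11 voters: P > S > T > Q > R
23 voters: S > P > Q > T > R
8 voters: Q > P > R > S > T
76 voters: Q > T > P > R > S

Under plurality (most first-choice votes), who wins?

First-place votes: P 11, S 23, R 0, Q 84, T 0.
Q has the most first-place votes.

Q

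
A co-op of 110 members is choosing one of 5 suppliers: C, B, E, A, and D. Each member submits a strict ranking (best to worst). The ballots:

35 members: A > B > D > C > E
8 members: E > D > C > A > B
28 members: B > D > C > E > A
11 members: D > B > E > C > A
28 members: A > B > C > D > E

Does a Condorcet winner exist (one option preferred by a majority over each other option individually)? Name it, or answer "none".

A

A vs C: 63–47 for A.
A vs B: 71–39 for A.
A vs E: 63–47 for A.
A vs D: 63–47 for A.
A beats every other option head-to-head.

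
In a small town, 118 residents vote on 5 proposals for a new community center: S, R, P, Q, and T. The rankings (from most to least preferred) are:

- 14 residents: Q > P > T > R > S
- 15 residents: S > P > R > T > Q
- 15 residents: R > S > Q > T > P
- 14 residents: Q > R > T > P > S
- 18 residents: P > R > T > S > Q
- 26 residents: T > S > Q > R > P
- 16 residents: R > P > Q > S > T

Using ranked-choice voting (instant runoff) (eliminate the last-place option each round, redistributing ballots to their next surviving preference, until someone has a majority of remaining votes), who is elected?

Round 1: S 15, R 31, P 18, Q 28, T 26. Eliminate S.
Round 2: R 31, P 33, Q 28, T 26. Eliminate T.
Round 3: R 31, P 33, Q 54. Eliminate R.
Round 4: P 49, Q 69. Q has a majority.

Q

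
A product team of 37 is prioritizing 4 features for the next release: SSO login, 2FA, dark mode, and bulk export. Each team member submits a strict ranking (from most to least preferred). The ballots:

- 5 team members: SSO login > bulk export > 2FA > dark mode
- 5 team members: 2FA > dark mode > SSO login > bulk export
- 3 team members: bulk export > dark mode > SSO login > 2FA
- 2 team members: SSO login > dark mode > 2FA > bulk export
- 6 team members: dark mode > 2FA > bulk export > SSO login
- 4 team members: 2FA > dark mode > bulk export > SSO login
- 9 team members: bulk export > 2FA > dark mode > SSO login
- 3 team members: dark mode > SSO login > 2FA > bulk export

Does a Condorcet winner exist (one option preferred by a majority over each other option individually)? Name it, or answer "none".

2FA vs SSO login: 24–13 for 2FA.
2FA vs dark mode: 23–14 for 2FA.
2FA vs bulk export: 20–17 for 2FA.
2FA beats every other option head-to-head.

2FA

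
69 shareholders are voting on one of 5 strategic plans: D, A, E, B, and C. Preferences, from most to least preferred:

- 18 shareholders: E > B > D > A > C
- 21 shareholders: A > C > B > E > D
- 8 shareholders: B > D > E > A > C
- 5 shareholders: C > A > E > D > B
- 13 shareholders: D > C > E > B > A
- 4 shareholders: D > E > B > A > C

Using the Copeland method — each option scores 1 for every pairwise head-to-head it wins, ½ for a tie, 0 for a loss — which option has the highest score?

D: beats A and C; loses to E and B → score 2.
A: beats C; loses to D, E, and B → score 1.
E: beats D, A, and B; loses to C → score 3.
B: beats D and A; loses to E and C → score 2.
C: beats E and B; loses to D and A → score 2.
E has the best pairwise record.

E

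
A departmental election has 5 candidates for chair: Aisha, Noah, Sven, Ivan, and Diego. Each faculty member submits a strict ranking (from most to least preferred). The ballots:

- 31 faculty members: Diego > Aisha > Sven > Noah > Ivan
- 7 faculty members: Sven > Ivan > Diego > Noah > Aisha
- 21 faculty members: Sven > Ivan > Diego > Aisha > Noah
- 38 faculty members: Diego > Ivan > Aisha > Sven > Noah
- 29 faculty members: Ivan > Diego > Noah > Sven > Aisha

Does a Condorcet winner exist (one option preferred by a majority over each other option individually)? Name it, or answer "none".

Diego

Diego vs Aisha: 126–0 for Diego.
Diego vs Noah: 126–0 for Diego.
Diego vs Sven: 98–28 for Diego.
Diego vs Ivan: 69–57 for Diego.
Diego beats every other option head-to-head.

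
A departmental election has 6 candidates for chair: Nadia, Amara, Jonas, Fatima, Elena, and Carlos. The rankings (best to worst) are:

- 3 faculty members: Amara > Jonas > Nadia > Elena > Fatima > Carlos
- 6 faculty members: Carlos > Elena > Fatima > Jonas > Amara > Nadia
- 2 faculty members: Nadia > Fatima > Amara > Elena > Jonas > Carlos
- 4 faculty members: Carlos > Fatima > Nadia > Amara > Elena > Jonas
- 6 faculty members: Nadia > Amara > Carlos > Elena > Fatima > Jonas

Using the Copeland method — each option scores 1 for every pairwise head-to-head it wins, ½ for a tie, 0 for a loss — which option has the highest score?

Nadia: beats Amara, Jonas, Fatima, Elena, and Carlos → score 5.
Amara: beats Jonas, Elena, and Carlos; loses to Nadia and Fatima → score 3.
Jonas: loses to Nadia, Amara, Fatima, Elena, and Carlos → score 0.
Fatima: beats Amara and Jonas; loses to Nadia, Elena, and Carlos → score 2.
Elena: beats Jonas and Fatima; loses to Nadia, Amara, and Carlos → score 2.
Carlos: beats Jonas, Fatima, and Elena; loses to Nadia and Amara → score 3.
Nadia has the best pairwise record.

Nadia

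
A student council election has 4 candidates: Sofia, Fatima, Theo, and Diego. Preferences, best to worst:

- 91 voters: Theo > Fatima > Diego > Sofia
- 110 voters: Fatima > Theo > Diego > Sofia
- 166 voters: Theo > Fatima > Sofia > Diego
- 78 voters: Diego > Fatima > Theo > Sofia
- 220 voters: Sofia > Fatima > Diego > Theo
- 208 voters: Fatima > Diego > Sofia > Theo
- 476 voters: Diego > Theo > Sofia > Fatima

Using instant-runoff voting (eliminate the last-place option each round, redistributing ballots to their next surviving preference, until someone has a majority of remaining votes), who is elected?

Round 1: Sofia 220, Fatima 318, Theo 257, Diego 554. Eliminate Sofia.
Round 2: Fatima 538, Theo 257, Diego 554. Eliminate Theo.
Round 3: Fatima 795, Diego 554. Fatima has a majority.

Fatima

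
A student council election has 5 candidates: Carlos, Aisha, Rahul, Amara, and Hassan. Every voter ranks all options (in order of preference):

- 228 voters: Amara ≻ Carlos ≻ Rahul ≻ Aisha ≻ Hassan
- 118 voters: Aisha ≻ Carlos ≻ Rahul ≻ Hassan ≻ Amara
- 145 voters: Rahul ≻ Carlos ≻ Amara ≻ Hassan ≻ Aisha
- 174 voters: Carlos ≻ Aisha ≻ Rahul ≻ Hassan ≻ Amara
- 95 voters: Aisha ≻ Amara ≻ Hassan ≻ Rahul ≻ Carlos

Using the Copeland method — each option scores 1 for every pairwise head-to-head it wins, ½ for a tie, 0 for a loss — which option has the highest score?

Carlos

Carlos: beats Aisha, Rahul, Amara, and Hassan → score 4.
Aisha: beats Rahul, Amara, and Hassan; loses to Carlos → score 3.
Rahul: beats Amara and Hassan; loses to Carlos and Aisha → score 2.
Amara: beats Hassan; loses to Carlos, Aisha, and Rahul → score 1.
Hassan: loses to Carlos, Aisha, Rahul, and Amara → score 0.
Carlos has the best pairwise record.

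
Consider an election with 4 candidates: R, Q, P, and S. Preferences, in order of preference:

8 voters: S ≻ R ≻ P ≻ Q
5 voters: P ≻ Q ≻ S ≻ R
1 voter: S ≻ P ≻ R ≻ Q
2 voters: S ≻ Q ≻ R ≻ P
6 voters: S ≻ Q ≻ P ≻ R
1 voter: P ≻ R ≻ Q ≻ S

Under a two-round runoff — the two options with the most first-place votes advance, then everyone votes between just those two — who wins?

Round 1 first-place votes: R 0, Q 0, P 6, S 17.
S and P advance.
Runoff: S is preferred to P by 17 voters; P by 6.
S wins the runoff.

S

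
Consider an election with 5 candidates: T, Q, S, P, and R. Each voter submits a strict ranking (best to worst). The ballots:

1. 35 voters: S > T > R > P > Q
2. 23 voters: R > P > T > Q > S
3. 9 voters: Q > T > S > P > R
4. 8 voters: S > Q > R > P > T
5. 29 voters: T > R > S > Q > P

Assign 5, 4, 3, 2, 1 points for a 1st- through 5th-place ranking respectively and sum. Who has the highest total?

T: 35·4 + 23·3 + 9·4 + 8·1 + 29·5 = 398
Q: 35·1 + 23·2 + 9·5 + 8·4 + 29·2 = 216
S: 35·5 + 23·1 + 9·3 + 8·5 + 29·3 = 352
P: 35·2 + 23·4 + 9·2 + 8·2 + 29·1 = 225
R: 35·3 + 23·5 + 9·1 + 8·3 + 29·4 = 369
T has the highest Borda score (398).

T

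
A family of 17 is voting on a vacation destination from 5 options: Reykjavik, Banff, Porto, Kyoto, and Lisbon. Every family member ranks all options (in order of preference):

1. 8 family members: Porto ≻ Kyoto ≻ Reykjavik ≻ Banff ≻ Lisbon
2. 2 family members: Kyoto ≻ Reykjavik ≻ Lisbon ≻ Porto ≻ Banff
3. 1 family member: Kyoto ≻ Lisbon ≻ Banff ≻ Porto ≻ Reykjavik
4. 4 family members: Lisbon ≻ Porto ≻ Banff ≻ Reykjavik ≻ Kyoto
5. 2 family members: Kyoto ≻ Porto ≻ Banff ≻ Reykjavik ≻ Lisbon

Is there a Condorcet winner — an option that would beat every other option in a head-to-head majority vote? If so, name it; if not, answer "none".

Porto

Porto vs Reykjavik: 15–2 for Porto.
Porto vs Banff: 16–1 for Porto.
Porto vs Kyoto: 12–5 for Porto.
Porto vs Lisbon: 10–7 for Porto.
Porto beats every other option head-to-head.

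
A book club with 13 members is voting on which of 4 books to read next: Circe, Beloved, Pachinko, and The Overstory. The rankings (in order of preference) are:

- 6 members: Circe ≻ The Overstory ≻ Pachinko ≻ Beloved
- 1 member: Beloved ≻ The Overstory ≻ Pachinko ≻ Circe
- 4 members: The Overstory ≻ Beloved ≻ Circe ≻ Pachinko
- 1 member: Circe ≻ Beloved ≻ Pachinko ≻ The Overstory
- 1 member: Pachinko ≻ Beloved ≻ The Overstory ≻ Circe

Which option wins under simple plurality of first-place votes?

First-place votes: Circe 7, Beloved 1, Pachinko 1, The Overstory 4.
Circe has the most first-place votes.

Circe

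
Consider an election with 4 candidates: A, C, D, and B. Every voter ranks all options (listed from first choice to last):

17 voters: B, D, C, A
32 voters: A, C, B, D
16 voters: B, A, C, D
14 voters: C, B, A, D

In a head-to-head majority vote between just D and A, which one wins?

A

Voters preferring D to A: 17; preferring A to D: 62.
A wins the head-to-head.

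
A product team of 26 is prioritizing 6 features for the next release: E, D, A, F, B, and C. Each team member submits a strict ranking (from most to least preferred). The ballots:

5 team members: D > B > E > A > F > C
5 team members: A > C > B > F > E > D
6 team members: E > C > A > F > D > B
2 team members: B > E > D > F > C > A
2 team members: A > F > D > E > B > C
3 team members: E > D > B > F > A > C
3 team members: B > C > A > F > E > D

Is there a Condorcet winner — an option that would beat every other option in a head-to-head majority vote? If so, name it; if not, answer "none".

Checking pairwise contests:
B beats E 15–11.
E beats D 19–7.
E beats A 16–10.
E beats F 16–10.
D beats B 16–10.
E beats C 18–8.
Every option loses at least one head-to-head, so there is no Condorcet winner.

none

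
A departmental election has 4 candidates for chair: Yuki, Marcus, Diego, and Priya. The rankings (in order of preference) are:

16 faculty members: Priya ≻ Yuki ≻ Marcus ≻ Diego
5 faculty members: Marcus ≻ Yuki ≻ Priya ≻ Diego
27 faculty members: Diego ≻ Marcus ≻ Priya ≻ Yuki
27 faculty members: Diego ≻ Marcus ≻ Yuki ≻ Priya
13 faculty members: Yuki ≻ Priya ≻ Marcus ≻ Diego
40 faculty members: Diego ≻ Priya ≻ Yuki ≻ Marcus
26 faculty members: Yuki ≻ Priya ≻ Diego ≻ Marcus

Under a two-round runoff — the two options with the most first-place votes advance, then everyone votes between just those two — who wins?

Round 1 first-place votes: Yuki 39, Marcus 5, Diego 94, Priya 16.
Diego and Yuki advance.
Runoff: Diego is preferred to Yuki by 94 voters; Yuki by 60.
Diego wins the runoff.

Diego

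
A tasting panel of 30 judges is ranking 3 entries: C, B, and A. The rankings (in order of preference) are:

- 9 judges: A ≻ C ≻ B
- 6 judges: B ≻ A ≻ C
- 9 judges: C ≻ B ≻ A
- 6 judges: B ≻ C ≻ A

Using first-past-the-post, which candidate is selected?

B

First-place votes: C 9, B 12, A 9.
B has the most first-place votes.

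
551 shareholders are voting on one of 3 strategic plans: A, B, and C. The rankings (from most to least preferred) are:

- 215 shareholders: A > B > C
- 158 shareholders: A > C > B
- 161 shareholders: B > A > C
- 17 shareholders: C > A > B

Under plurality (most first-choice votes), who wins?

A

First-place votes: A 373, B 161, C 17.
A has the most first-place votes.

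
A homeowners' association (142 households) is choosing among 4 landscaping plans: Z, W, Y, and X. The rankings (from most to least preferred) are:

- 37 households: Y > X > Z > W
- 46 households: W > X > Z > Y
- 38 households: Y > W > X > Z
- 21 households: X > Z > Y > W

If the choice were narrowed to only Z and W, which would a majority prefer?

Voters preferring Z to W: 58; preferring W to Z: 84.
W wins the head-to-head.

W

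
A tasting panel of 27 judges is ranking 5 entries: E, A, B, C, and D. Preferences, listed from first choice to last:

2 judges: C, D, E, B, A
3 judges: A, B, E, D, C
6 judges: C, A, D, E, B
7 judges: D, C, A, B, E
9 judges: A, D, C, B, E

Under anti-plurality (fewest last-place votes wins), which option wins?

D

Last-place votes: E 16, A 2, B 6, C 3, D 0.
D is ranked last by the fewest voters, so D wins.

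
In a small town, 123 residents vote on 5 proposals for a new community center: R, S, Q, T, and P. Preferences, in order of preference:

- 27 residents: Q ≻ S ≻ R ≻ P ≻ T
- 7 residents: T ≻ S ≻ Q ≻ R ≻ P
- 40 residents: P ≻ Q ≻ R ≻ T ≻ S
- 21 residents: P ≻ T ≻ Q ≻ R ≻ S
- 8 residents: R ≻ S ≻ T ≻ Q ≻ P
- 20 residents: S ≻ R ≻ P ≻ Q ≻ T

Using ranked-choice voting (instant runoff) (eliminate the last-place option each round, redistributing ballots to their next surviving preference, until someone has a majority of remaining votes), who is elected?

S

Round 1: R 8, S 20, Q 27, T 7, P 61. Eliminate T.
Round 2: R 8, S 27, Q 27, P 61. Eliminate R.
Round 3: S 35, Q 27, P 61. Eliminate Q.
Round 4: S 62, P 61. S has a majority.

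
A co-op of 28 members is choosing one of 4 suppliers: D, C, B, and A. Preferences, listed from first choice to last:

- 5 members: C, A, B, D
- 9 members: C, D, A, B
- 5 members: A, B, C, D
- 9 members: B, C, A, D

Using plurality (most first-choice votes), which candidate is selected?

First-place votes: D 0, C 14, B 9, A 5.
C has the most first-place votes.

C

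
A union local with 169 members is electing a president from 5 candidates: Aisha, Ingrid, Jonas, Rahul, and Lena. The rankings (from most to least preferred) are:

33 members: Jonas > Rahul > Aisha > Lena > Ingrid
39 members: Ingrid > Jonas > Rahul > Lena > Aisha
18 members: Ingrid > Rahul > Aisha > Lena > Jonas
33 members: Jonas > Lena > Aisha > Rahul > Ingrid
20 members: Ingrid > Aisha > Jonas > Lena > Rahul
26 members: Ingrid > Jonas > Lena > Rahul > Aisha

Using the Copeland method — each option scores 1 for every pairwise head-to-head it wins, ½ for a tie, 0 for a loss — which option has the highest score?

Ingrid

Aisha: loses to Ingrid, Jonas, Rahul, and Lena → score 0.
Ingrid: beats Aisha, Jonas, Rahul, and Lena → score 4.
Jonas: beats Aisha, Rahul, and Lena; loses to Ingrid → score 3.
Rahul: beats Aisha and Lena; loses to Ingrid and Jonas → score 2.
Lena: beats Aisha; loses to Ingrid, Jonas, and Rahul → score 1.
Ingrid has the best pairwise record.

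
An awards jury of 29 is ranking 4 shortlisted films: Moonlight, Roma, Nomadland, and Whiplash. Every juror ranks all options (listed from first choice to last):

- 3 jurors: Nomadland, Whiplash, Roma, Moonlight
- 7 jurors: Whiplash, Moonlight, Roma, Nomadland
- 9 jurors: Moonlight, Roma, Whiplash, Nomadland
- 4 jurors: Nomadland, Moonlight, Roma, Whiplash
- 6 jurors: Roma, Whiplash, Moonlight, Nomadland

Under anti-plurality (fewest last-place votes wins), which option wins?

Last-place votes: Moonlight 3, Roma 0, Nomadland 22, Whiplash 4.
Roma is ranked last by the fewest voters, so Roma wins.

Roma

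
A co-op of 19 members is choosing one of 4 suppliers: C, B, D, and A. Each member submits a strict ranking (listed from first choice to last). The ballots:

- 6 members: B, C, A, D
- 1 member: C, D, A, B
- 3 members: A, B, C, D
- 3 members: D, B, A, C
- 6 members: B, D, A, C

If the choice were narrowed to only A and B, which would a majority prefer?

Voters preferring A to B: 4; preferring B to A: 15.
B wins the head-to-head.

B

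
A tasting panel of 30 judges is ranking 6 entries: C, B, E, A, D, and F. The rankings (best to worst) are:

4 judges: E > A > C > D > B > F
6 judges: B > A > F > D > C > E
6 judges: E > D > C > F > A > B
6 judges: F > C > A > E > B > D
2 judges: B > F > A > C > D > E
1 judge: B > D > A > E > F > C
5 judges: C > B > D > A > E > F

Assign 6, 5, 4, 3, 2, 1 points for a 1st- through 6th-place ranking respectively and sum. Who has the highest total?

C

C: 4·4 + 6·2 + 6·4 + 6·5 + 2·3 + 1·1 + 5·6 = 119
B: 4·2 + 6·6 + 6·1 + 6·2 + 2·6 + 1·6 + 5·5 = 105
E: 4·6 + 6·1 + 6·6 + 6·3 + 2·1 + 1·3 + 5·2 = 99
A: 4·5 + 6·5 + 6·2 + 6·4 + 2·4 + 1·4 + 5·3 = 113
D: 4·3 + 6·3 + 6·5 + 6·1 + 2·2 + 1·5 + 5·4 = 95
F: 4·1 + 6·4 + 6·3 + 6·6 + 2·5 + 1·2 + 5·1 = 99
C has the highest Borda score (119).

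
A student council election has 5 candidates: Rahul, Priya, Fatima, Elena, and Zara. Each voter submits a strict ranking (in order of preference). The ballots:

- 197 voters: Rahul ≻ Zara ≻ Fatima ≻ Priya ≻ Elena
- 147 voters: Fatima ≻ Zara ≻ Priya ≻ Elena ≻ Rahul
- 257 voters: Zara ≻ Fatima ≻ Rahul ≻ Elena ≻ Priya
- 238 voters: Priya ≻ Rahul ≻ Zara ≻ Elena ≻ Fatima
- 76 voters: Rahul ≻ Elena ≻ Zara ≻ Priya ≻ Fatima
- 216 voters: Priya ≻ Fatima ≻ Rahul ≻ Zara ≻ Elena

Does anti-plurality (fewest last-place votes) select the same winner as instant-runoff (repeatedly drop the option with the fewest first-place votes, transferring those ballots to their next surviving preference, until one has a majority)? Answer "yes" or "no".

Anti-plurality — last-place votes: Rahul 147, Priya 257, Fatima 314, Elena 413, Zara 0. Winner: Zara.
Instant-runoff — R1 Rahul 273, Priya 454, Fatima 147, Elena 0, Zara 257 (Elena out); R2 Rahul 273, Priya 454, Fatima 147, Zara 257 (Fatima out); R3 Rahul 273, Priya 454, Zara 404 (Rahul out); R4 Priya 454, Zara 677 (Zara winner). Winner: Zara.
The two methods agree.

yes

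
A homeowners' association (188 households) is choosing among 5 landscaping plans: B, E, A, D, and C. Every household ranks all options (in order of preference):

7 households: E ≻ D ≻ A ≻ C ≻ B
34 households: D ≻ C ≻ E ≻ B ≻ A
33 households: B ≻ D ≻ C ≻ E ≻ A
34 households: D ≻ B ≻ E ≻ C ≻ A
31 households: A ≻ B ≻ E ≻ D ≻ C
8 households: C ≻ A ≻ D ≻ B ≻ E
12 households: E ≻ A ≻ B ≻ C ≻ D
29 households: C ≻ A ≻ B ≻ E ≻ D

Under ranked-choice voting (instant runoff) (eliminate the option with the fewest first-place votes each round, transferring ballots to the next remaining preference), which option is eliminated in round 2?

B

Round 1: B 33, E 19, A 31, D 68, C 37. Eliminate E.
Round 2: B 33, A 43, D 75, C 37. Eliminate B.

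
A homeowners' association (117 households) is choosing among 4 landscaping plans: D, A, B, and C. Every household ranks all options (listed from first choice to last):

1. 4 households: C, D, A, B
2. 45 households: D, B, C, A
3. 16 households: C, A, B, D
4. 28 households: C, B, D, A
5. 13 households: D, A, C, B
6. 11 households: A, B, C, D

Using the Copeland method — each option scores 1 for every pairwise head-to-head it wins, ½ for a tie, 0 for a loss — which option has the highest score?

D: beats A and B; loses to C → score 2.
A: loses to D, B, and C → score 0.
B: beats A; loses to D and C → score 1.
C: beats D, A, and B → score 3.
C has the best pairwise record.

C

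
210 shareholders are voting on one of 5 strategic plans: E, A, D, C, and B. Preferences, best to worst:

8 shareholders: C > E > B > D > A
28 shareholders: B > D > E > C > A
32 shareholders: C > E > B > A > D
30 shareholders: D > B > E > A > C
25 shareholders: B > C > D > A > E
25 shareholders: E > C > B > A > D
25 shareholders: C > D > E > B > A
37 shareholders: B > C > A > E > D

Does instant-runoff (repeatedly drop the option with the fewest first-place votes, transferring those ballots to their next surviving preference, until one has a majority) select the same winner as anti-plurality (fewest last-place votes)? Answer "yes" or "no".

Instant-runoff — R1 E 25, A 0, D 30, C 65, B 90 (A out); R2 E 25, D 30, C 65, B 90 (E out); R3 D 30, C 90, B 90 (D out); R4 C 90, B 120 (B winner). Winner: B.
Anti-plurality — last-place votes: E 25, A 61, D 94, C 30, B 0. Winner: B.
The two methods agree.

yes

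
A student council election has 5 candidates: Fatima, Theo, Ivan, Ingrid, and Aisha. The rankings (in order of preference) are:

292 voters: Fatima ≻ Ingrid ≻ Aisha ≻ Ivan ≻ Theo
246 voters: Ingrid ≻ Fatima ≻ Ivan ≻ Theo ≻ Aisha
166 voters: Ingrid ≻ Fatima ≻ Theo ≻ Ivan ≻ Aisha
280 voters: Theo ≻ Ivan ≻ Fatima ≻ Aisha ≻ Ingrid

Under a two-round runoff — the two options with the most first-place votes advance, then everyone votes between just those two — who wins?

Round 1 first-place votes: Fatima 292, Theo 280, Ivan 0, Ingrid 412, Aisha 0.
Ingrid and Fatima advance.
Runoff: Ingrid is preferred to Fatima by 412 voters; Fatima by 572.
Fatima wins the runoff.

Fatima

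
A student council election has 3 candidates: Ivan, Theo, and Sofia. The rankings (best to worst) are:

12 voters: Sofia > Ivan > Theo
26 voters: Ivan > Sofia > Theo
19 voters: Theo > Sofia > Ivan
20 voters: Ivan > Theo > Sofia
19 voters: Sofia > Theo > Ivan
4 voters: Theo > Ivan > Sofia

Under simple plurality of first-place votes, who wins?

First-place votes: Ivan 46, Theo 23, Sofia 31.
Ivan has the most first-place votes.

Ivan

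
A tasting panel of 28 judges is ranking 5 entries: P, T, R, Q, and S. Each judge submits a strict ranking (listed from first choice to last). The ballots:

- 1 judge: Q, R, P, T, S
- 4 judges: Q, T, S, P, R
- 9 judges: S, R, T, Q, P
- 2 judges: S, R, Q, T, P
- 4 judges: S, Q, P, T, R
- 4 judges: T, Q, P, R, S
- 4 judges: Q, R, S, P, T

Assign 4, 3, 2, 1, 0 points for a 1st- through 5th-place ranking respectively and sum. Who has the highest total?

S

P: 1·2 + 4·1 + 9·0 + 2·0 + 4·2 + 4·2 + 4·1 = 26
T: 1·1 + 4·3 + 9·2 + 2·1 + 4·1 + 4·4 + 4·0 = 53
R: 1·3 + 4·0 + 9·3 + 2·3 + 4·0 + 4·1 + 4·3 = 52
Q: 1·4 + 4·4 + 9·1 + 2·2 + 4·3 + 4·3 + 4·4 = 73
S: 1·0 + 4·2 + 9·4 + 2·4 + 4·4 + 4·0 + 4·2 = 76
S has the highest Borda score (76).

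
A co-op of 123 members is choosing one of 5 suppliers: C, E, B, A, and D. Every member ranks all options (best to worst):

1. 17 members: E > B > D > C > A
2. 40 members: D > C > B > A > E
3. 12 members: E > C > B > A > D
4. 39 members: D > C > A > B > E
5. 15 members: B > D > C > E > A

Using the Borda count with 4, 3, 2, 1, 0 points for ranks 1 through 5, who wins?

C: 17·1 + 40·3 + 12·3 + 39·3 + 15·2 = 320
E: 17·4 + 40·0 + 12·4 + 39·0 + 15·1 = 131
B: 17·3 + 40·2 + 12·2 + 39·1 + 15·4 = 254
A: 17·0 + 40·1 + 12·1 + 39·2 + 15·0 = 130
D: 17·2 + 40·4 + 12·0 + 39·4 + 15·3 = 395
D has the highest Borda score (395).

D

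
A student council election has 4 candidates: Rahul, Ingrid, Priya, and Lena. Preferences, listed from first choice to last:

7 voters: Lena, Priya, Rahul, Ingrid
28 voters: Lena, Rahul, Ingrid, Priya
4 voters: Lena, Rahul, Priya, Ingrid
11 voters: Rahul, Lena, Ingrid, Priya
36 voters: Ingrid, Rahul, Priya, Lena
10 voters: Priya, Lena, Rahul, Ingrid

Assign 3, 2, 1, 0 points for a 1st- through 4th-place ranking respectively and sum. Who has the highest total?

Rahul: 7·1 + 28·2 + 4·2 + 11·3 + 36·2 + 10·1 = 186
Ingrid: 7·0 + 28·1 + 4·0 + 11·1 + 36·3 + 10·0 = 147
Priya: 7·2 + 28·0 + 4·1 + 11·0 + 36·1 + 10·3 = 84
Lena: 7·3 + 28·3 + 4·3 + 11·2 + 36·0 + 10·2 = 159
Rahul has the highest Borda score (186).

Rahul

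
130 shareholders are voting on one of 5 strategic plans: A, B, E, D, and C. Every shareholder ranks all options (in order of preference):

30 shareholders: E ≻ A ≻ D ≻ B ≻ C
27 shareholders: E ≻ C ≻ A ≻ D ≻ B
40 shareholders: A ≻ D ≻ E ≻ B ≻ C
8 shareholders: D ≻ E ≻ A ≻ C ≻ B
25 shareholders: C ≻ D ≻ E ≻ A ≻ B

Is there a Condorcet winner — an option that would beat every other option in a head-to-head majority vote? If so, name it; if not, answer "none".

Checking pairwise contests:
E beats A 90–40.
A beats B 130–0.
D beats E 73–57.
A beats D 97–33.
A beats C 78–52.
Every option loses at least one head-to-head, so there is no Condorcet winner.

none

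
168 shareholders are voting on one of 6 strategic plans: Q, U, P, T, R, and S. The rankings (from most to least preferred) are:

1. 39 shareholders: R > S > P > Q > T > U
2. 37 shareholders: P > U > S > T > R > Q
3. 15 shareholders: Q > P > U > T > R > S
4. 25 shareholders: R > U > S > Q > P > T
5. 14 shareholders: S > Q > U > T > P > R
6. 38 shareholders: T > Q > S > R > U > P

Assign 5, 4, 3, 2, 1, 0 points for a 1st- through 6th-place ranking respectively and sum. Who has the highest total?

S

Q: 39·2 + 37·0 + 15·5 + 25·2 + 14·4 + 38·4 = 411
U: 39·0 + 37·4 + 15·3 + 25·4 + 14·3 + 38·1 = 373
P: 39·3 + 37·5 + 15·4 + 25·1 + 14·1 + 38·0 = 401
T: 39·1 + 37·2 + 15·2 + 25·0 + 14·2 + 38·5 = 361
R: 39·5 + 37·1 + 15·1 + 25·5 + 14·0 + 38·2 = 448
S: 39·4 + 37·3 + 15·0 + 25·3 + 14·5 + 38·3 = 526
S has the highest Borda score (526).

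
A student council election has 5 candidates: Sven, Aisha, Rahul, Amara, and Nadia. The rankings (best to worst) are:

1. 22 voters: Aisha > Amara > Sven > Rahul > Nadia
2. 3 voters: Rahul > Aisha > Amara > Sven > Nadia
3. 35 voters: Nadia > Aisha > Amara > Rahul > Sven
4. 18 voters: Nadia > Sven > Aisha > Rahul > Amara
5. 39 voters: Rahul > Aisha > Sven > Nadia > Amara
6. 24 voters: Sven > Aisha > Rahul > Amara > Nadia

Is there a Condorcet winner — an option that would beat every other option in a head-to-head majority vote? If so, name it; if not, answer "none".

Aisha

Aisha vs Sven: 99–42 for Aisha.
Aisha vs Rahul: 99–42 for Aisha.
Aisha vs Amara: 141–0 for Aisha.
Aisha vs Nadia: 88–53 for Aisha.
Aisha beats every other option head-to-head.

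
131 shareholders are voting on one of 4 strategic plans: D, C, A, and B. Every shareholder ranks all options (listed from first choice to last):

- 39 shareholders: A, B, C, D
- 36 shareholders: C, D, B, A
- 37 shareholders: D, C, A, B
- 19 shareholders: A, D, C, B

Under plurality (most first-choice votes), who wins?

First-place votes: D 37, C 36, A 58, B 0.
A has the most first-place votes.

A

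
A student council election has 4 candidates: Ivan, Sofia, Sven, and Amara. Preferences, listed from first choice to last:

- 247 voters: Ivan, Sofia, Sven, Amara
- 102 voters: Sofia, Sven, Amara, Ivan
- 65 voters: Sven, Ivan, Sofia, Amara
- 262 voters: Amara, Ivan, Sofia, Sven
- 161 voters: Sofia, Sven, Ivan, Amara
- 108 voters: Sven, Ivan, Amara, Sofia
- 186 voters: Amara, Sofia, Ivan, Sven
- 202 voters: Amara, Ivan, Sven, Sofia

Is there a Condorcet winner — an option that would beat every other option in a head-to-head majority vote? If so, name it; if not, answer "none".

Checking pairwise contests:
Amara beats Ivan 752–581.
Ivan beats Sofia 884–449.
Ivan beats Sven 897–436.
Sven beats Amara 683–650.
Every option loses at least one head-to-head, so there is no Condorcet winner.

none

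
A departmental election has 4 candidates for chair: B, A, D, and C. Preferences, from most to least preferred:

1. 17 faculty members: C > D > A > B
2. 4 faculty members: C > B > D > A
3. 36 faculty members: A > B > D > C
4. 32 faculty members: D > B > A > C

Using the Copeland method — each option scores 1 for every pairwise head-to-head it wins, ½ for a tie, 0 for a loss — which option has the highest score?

D

B: beats C; loses to A and D → score 1.
A: beats B and C; loses to D → score 2.
D: beats B, A, and C → score 3.
C: loses to B, A, and D → score 0.
D has the best pairwise record.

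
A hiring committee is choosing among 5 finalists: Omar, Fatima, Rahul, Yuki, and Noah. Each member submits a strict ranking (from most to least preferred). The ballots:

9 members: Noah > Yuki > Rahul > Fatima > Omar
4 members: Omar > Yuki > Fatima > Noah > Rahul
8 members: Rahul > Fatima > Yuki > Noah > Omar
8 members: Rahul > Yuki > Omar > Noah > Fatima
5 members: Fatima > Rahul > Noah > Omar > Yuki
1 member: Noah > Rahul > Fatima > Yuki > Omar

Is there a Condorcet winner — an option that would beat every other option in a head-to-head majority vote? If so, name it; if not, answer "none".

Rahul

Rahul vs Omar: 31–4 for Rahul.
Rahul vs Fatima: 26–9 for Rahul.
Rahul vs Yuki: 22–13 for Rahul.
Rahul vs Noah: 21–14 for Rahul.
Rahul beats every other option head-to-head.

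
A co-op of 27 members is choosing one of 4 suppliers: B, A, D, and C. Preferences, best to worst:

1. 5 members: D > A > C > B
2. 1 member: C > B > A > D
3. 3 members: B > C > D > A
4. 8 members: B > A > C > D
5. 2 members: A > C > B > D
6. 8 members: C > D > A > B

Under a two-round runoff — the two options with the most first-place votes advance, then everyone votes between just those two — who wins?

Round 1 first-place votes: B 11, A 2, D 5, C 9.
B and C advance.
Runoff: B is preferred to C by 11 voters; C by 16.
C wins the runoff.

C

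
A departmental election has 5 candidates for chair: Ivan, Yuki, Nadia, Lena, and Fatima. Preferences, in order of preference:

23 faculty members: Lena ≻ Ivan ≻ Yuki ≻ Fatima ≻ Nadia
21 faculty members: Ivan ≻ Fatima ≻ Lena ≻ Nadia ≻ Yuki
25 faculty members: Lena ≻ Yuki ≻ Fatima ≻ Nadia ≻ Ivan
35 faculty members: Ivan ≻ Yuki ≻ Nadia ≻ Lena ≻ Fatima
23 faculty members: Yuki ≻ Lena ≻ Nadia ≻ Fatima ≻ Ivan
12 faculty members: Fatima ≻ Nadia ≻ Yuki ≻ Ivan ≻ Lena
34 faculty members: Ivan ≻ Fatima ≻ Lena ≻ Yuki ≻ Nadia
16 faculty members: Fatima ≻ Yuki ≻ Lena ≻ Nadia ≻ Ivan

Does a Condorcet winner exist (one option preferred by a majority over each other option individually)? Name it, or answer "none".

Ivan

Ivan vs Yuki: 113–76 for Ivan.
Ivan vs Nadia: 113–76 for Ivan.
Ivan vs Lena: 102–87 for Ivan.
Ivan vs Fatima: 113–76 for Ivan.
Ivan beats every other option head-to-head.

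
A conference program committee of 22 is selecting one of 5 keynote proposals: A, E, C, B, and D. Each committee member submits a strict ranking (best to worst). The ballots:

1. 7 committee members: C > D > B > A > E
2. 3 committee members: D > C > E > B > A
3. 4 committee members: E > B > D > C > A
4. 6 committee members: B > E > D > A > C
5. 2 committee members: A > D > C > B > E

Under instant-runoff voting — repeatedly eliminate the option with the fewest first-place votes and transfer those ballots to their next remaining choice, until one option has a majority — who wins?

C

Round 1: A 2, E 4, C 7, B 6, D 3. Eliminate A.
Round 2: E 4, C 7, B 6, D 5. Eliminate E.
Round 3: C 7, B 10, D 5. Eliminate D.
Round 4: C 12, B 10. C has a majority.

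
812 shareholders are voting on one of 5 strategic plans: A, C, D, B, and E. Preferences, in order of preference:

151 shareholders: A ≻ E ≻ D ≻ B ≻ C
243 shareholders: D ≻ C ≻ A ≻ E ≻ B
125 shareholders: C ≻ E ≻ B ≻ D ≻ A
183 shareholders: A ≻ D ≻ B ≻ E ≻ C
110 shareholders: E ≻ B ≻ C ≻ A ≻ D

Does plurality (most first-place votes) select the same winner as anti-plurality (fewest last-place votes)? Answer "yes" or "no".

Plurality — first-place votes: A 334, C 125, D 243, B 0, E 110. Winner: A.
Anti-plurality — last-place votes: A 125, C 334, D 110, B 243, E 0. Winner: E.
The two methods disagree.

no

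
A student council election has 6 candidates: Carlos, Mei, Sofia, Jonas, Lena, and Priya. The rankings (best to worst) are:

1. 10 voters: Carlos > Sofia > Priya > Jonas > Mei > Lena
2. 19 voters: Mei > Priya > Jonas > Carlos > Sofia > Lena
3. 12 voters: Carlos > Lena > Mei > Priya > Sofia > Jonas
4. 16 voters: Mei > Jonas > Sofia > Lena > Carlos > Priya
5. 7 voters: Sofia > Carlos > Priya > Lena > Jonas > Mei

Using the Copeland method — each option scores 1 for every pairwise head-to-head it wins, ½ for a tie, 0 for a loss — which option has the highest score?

Carlos: beats Sofia, Lena, and Priya; loses to Mei and Jonas → score 3.
Mei: beats Carlos, Sofia, Jonas, Lena, and Priya → score 5.
Sofia: beats Lena and Priya; loses to Carlos, Mei, and Jonas → score 2.
Jonas: beats Carlos, Sofia, and Lena; loses to Mei and Priya → score 3.
Lena: loses to Carlos, Mei, Sofia, Jonas, and Priya → score 0.
Priya: beats Jonas and Lena; loses to Carlos, Mei, and Sofia → score 2.
Mei has the best pairwise record.

Mei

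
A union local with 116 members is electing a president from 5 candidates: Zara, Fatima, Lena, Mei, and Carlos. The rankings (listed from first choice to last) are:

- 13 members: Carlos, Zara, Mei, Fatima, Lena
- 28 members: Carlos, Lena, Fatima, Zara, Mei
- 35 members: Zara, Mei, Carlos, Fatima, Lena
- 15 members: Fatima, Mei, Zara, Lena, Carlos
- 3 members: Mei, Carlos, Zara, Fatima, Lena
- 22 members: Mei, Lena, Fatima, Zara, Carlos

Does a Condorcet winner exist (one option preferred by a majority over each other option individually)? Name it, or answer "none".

none

Checking pairwise contests:
Fatima beats Zara 65–51.
Mei beats Fatima 73–43.
Zara beats Lena 66–50.
Zara beats Mei 76–40.
Zara beats Carlos 72–44.
Every option loses at least one head-to-head, so there is no Condorcet winner.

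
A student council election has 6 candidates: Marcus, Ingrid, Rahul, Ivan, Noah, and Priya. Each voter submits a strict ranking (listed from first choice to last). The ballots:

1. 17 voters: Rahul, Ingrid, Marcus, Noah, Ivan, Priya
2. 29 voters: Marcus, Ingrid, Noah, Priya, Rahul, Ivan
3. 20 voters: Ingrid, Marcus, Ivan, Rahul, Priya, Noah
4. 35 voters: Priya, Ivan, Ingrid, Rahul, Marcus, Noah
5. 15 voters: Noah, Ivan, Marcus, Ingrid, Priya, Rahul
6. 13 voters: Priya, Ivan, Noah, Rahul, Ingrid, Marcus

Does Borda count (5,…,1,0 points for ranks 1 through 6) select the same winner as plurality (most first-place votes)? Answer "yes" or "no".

Borda — scores: Marcus 356, Ingrid 432, Rahul 250, Ivan 329, Noah 235, Priya 333. Winner: Ingrid.
Plurality — first-place votes: Marcus 29, Ingrid 20, Rahul 17, Ivan 0, Noah 15, Priya 48. Winner: Priya.
The two methods disagree.

no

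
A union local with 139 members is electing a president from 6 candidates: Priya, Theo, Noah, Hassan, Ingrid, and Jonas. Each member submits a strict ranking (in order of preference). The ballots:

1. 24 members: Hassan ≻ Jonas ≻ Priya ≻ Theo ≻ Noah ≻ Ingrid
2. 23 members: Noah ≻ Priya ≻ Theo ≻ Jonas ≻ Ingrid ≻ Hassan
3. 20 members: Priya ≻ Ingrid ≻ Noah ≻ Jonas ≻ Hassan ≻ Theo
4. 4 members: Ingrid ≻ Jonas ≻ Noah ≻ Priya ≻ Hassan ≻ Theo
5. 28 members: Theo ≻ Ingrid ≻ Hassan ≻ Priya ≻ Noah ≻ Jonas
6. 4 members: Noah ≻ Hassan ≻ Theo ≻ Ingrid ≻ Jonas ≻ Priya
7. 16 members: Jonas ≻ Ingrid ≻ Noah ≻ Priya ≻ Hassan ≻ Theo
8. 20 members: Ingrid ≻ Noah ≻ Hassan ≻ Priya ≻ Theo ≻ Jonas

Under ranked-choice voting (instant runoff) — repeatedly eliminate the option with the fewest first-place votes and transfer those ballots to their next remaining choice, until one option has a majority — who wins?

Theo

Round 1: Priya 20, Theo 28, Noah 27, Hassan 24, Ingrid 24, Jonas 16. Eliminate Jonas.
Round 2: Priya 20, Theo 28, Noah 27, Hassan 24, Ingrid 40. Eliminate Priya.
Round 3: Theo 28, Noah 27, Hassan 24, Ingrid 60. Eliminate Hassan.
Round 4: Theo 52, Noah 27, Ingrid 60. Eliminate Noah.
Round 5: Theo 79, Ingrid 60. Theo has a majority.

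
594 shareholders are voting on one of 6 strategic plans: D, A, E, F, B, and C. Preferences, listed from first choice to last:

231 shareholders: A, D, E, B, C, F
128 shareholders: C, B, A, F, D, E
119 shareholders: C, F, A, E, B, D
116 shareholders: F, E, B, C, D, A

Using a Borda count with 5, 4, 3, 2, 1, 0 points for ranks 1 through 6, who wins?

D: 231·4 + 128·1 + 119·0 + 116·1 = 1168
A: 231·5 + 128·3 + 119·3 + 116·0 = 1896
E: 231·3 + 128·0 + 119·2 + 116·4 = 1395
F: 231·0 + 128·2 + 119·4 + 116·5 = 1312
B: 231·2 + 128·4 + 119·1 + 116·3 = 1441
C: 231·1 + 128·5 + 119·5 + 116·2 = 1698
A has the highest Borda score (1896).

A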